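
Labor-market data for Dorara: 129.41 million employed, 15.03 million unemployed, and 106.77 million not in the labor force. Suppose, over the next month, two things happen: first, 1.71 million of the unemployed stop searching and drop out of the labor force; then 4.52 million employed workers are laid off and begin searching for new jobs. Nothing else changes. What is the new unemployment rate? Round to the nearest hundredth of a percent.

Initially, labor force = 129.41 + 15.03 = 144.44 million, so u = 15.03/144.44 = 10.41%.
After the first change, unemployed and labor force both fall by 1.71 → E = 129.41, U = 13.32, labor force = 142.73 million.
After the second change, employed falls and unemployed rises by 4.52; labor force unchanged → E = 124.89, U = 17.84, labor force = 142.73 million.
New unemployment rate = 17.84 / 142.73 = 12.50%.

New unemployment rate ≈ 12.50%.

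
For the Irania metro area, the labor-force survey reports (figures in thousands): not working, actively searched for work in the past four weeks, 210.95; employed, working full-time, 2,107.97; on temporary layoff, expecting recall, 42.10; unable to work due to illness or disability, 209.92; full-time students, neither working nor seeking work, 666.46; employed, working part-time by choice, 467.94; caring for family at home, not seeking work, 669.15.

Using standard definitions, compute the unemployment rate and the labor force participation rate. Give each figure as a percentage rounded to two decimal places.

Employed = 2,107.97 + 467.94 = 2,575.91 thousand.
Unemployed = 210.95 + 42.10 = 253.05 thousand (jobless and actively searching, or on temporary layoff).
Labor force = 2,575.91 + 253.05 = 2,828.96 thousand.
Not in labor force = 209.92 + 666.46 + 669.15 = 1,545.53 thousand (those not working and not actively searching are outside the labor force).
Civilian working-age population = 2,828.96 + 1,545.53 = 4,374.49 thousand.
Unemployment rate = 253.05 / 2,828.96 = 8.94%.
Labor force participation rate = 2,828.96 / 4,374.49 = 64.67%.

Unemployment rate ≈ 8.94%; labor force participation rate ≈ 64.67%.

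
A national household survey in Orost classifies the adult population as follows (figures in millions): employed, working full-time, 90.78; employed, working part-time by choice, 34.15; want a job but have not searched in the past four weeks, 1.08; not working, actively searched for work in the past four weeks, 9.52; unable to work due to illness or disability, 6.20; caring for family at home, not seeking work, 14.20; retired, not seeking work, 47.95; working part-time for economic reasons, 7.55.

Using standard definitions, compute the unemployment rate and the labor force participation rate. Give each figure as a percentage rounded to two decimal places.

Employed = 90.78 + 34.15 + 7.55 = 132.48 million (anyone who worked, including part-time for economic reasons, counts as employed).
Unemployed = 9.52 million.
Labor force = 132.48 + 9.52 = 142.00 million.
Not in labor force = 1.08 + 6.20 + 14.20 + 47.95 = 69.43 million (those not working and not actively searching are outside the labor force — including those who want a job but have given up searching).
Civilian working-age population = 142.00 + 69.43 = 211.43 million.
Unemployment rate = 9.52 / 142.00 = 6.70%.
Labor force participation rate = 142.00 / 211.43 = 67.16%.

Unemployment rate ≈ 6.70%; labor force participation rate ≈ 67.16%.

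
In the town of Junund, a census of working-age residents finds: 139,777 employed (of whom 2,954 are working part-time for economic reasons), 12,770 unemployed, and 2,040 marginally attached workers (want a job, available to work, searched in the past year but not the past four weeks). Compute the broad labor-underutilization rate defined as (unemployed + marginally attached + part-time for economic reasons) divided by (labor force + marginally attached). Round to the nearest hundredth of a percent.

Broad underutilization rate ≈ 11.49%.

Labor force = 139,777 + 12,770 = 152,547.
Numerator = 12,770 + 2,040 + 2,954 = 17,764.
Denominator = 152,547 + 2,040 = 154,587.
Broad rate = 17,764 / 154,587 = 11.49%.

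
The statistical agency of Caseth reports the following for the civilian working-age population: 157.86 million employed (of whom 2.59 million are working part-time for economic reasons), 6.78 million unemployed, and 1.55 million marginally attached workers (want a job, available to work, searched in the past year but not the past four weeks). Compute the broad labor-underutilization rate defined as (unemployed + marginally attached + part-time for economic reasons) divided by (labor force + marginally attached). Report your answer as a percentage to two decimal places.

Broad underutilization rate ≈ 6.57%.

Labor force = 157.86 + 6.78 = 164.64 million.
Numerator = 6.78 + 1.55 + 2.59 = 10.92 million.
Denominator = 164.64 + 1.55 = 166.19 million.
Broad rate = 10.92 / 166.19 = 6.57%.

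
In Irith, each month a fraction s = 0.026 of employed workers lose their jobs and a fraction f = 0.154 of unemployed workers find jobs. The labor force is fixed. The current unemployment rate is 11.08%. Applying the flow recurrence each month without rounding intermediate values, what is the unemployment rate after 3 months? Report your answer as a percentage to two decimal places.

With a fixed labor force, u_{t+1} = u_t + s·(1−u_t) − f·u_t = u_t·(1−s−f) + s.
Here 1−s−f = 0.820 and s = 0.026.
u_1 = 0.110800 × 0.820 + 0.026 = 0.116856.
u_2 = 0.116856 × 0.820 + 0.026 = 0.121822.
u_3 = 0.121822 × 0.820 + 0.026 = 0.125894.

Unemployment rate after three months ≈ 12.59%.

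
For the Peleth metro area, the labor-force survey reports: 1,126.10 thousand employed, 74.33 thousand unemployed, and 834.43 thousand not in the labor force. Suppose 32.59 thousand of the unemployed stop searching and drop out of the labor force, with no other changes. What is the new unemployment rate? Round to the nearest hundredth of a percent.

New unemployment rate ≈ 3.57%.

Initially, labor force = 1,126.10 + 74.33 = 1,200.43 thousand, so u = 74.33/1,200.43 = 6.19%.
After the change, unemployed and labor force both fall by 32.59 → E = 1,126.10, U = 41.74, labor force = 1,167.84 thousand.
New unemployment rate = 41.74 / 1,167.84 = 3.57%.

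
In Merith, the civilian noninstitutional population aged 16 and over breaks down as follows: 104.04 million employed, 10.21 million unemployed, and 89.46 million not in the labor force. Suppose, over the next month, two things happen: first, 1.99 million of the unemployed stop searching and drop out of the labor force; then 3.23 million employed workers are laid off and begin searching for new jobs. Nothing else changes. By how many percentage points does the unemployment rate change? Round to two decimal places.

The unemployment rate changes by +1.26 percentage points.

Initially, labor force = 104.04 + 10.21 = 114.25 million, so u = 10.21/114.25 = 8.94%.
After the first change, unemployed and labor force both fall by 1.99 → E = 104.04, U = 8.22, labor force = 112.26 million.
After the second change, employed falls and unemployed rises by 3.23; labor force unchanged → E = 100.81, U = 11.45, labor force = 112.26 million.
New unemployment rate = 11.45 / 112.26 = 10.20%.
Change = 10.20% − 8.94% = +1.26 percentage points.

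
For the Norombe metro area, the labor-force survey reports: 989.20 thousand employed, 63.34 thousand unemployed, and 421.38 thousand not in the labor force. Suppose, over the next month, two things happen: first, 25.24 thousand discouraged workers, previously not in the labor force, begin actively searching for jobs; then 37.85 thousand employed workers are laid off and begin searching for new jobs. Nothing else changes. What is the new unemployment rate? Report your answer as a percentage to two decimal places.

Initially, labor force = 989.20 + 63.34 = 1,052.54 thousand, so u = 63.34/1,052.54 = 6.02%.
After the first change, unemployed and labor force both rise by 25.24 → E = 989.20, U = 88.58, labor force = 1,077.78 thousand.
After the second change, employed falls and unemployed rises by 37.85; labor force unchanged → E = 951.35, U = 126.43, labor force = 1,077.78 thousand.
New unemployment rate = 126.43 / 1,077.78 = 11.73%.

New unemployment rate ≈ 11.73%.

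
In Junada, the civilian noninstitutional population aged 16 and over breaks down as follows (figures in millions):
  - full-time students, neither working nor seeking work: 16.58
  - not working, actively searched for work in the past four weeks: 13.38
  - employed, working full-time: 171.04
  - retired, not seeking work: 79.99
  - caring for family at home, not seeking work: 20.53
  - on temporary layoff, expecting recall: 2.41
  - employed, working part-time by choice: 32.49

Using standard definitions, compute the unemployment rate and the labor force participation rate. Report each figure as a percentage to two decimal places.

Unemployment rate ≈ 7.20%; labor force participation rate ≈ 65.19%.

Employed = 171.04 + 32.49 = 203.53 million.
Unemployed = 13.38 + 2.41 = 15.79 million (jobless and actively searching, or on temporary layoff).
Labor force = 203.53 + 15.79 = 219.32 million.
Not in labor force = 16.58 + 79.99 + 20.53 = 117.10 million (those not working and not actively searching are outside the labor force).
Civilian working-age population = 219.32 + 117.10 = 336.42 million.
Unemployment rate = 15.79 / 219.32 = 7.20%.
Labor force participation rate = 219.32 / 336.42 = 65.19%.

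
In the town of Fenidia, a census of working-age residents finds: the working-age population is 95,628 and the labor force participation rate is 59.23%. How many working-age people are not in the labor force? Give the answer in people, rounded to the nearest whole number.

Share not in the labor force = 1 − 0.5923 = 0.4077.
Not in labor force = 0.4077 × 95,628 ≈ 38,988.

About 38,988 are not in the labor force.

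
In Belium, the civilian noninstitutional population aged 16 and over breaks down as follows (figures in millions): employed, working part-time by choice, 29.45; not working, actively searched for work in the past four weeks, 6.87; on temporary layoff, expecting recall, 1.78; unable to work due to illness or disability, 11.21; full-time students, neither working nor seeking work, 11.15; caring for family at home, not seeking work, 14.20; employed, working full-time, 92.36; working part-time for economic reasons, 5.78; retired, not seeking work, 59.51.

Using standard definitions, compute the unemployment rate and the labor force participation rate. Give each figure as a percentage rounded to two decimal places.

Unemployment rate ≈ 6.35%; labor force participation rate ≈ 58.65%.

Employed = 29.45 + 92.36 + 5.78 = 127.59 million (anyone who worked, including part-time for economic reasons, counts as employed).
Unemployed = 6.87 + 1.78 = 8.65 million (jobless and actively searching, or on temporary layoff).
Labor force = 127.59 + 8.65 = 136.24 million.
Not in labor force = 11.21 + 11.15 + 14.20 + 59.51 = 96.07 million (those not working and not actively searching are outside the labor force).
Civilian working-age population = 136.24 + 96.07 = 232.31 million.
Unemployment rate = 8.65 / 136.24 = 6.35%.
Labor force participation rate = 136.24 / 232.31 = 58.65%.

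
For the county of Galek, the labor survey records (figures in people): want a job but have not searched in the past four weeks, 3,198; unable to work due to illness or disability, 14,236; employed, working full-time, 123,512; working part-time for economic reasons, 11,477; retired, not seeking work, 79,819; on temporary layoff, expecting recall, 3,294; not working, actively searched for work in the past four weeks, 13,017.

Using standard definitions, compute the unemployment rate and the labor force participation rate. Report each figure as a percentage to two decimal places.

Unemployment rate ≈ 10.78%; labor force participation rate ≈ 60.87%.

Employed = 123,512 + 11,477 = 134,989 (anyone who worked, including part-time for economic reasons, counts as employed).
Unemployed = 3,294 + 13,017 = 16,311 (jobless and actively searching, or on temporary layoff).
Labor force = 134,989 + 16,311 = 151,300.
Not in labor force = 3,198 + 14,236 + 79,819 = 97,253 (those not working and not actively searching are outside the labor force — including those who want a job but have given up searching).
Civilian working-age population = 151,300 + 97,253 = 248,553.
Unemployment rate = 16,311 / 151,300 = 10.78%.
Labor force participation rate = 151,300 / 248,553 = 60.87%.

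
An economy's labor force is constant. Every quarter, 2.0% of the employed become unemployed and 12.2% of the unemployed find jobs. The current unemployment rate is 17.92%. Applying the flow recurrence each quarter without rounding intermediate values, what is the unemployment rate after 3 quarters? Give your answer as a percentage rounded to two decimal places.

With a fixed labor force, u_{t+1} = u_t + s·(1−u_t) − f·u_t = u_t·(1−s−f) + s.
Here 1−s−f = 0.858 and s = 0.020.
u_1 = 0.179200 × 0.858 + 0.020 = 0.173754.
u_2 = 0.173754 × 0.858 + 0.020 = 0.169081.
u_3 = 0.169081 × 0.858 + 0.020 = 0.165071.

Unemployment rate after three quarters ≈ 16.51%.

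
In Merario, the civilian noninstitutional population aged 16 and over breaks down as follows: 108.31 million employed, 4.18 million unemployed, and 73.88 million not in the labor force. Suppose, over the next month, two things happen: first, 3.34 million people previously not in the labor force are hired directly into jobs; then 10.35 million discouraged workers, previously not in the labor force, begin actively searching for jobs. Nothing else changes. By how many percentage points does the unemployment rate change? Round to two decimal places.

Initially, labor force = 108.31 + 4.18 = 112.49 million, so u = 4.18/112.49 = 3.72%.
After the first change, employed and labor force both rise by 3.34; unemployed unchanged → E = 111.65, U = 4.18, labor force = 115.83 million.
After the second change, unemployed and labor force both rise by 10.35 → E = 111.65, U = 14.53, labor force = 126.18 million.
New unemployment rate = 14.53 / 126.18 = 11.52%.
Change = 11.52% − 3.72% = +7.80 percentage points.

The unemployment rate changes by +7.80 percentage points.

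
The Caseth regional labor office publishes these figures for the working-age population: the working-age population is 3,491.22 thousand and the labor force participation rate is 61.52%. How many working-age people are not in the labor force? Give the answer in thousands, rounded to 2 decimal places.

About 1,343.42 thousand are not in the labor force.

Share not in the labor force = 1 − 0.6152 = 0.3848.
Not in labor force = 0.3848 × 3,491.22 ≈ 1,343.42 thousand.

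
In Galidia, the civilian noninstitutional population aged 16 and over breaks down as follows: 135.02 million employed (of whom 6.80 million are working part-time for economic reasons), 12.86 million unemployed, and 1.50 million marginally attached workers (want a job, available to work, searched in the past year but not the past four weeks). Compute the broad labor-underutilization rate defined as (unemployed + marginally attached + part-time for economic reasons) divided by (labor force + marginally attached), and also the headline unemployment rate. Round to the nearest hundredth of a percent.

Labor force = 135.02 + 12.86 = 147.88 million.
Numerator = 12.86 + 1.50 + 6.80 = 21.16 million.
Denominator = 147.88 + 1.50 = 149.38 million.
Broad rate = 21.16 / 149.38 = 14.17%.
Headline unemployment rate = 12.86 / 147.88 = 8.70%.

Broad underutilization rate ≈ 14.17%; headline unemployment rate ≈ 8.70%.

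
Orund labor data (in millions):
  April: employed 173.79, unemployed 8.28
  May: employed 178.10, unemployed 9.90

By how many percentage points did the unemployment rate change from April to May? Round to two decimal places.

The unemployment rate changed by +0.72 percentage points.

April: labor force = 173.79 + 8.28 = 182.07; u = 8.28/182.07 = 4.55%.
May: labor force = 178.10 + 9.90 = 188.00; u = 9.90/188.00 = 5.27%.
Change = 5.27% − 4.55% = +0.72 pp.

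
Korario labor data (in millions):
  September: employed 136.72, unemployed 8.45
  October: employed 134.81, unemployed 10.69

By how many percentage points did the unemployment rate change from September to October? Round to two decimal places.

The unemployment rate changed by +1.53 percentage points.

September: labor force = 136.72 + 8.45 = 145.17; u = 8.45/145.17 = 5.82%.
October: labor force = 134.81 + 10.69 = 145.50; u = 10.69/145.50 = 7.35%.
Change = 7.35% − 5.82% = +1.53 pp.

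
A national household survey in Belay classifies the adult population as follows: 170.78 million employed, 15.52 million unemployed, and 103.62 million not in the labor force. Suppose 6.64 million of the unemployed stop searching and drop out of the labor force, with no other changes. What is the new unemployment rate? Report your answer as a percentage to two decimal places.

Initially, labor force = 170.78 + 15.52 = 186.30 million, so u = 15.52/186.30 = 8.33%.
After the change, unemployed and labor force both fall by 6.64 → E = 170.78, U = 8.88, labor force = 179.66 million.
New unemployment rate = 8.88 / 179.66 = 4.94%.

New unemployment rate ≈ 4.94%.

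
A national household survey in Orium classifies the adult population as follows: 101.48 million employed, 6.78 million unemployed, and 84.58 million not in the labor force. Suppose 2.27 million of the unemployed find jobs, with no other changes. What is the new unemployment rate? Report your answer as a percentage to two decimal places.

Initially, labor force = 101.48 + 6.78 = 108.26 million, so u = 6.78/108.26 = 6.26%.
After the change, unemployed falls and employed rises by 2.27; labor force unchanged → E = 103.75, U = 4.51, labor force = 108.26 million.
New unemployment rate = 4.51 / 108.26 = 4.17%.

New unemployment rate ≈ 4.17%.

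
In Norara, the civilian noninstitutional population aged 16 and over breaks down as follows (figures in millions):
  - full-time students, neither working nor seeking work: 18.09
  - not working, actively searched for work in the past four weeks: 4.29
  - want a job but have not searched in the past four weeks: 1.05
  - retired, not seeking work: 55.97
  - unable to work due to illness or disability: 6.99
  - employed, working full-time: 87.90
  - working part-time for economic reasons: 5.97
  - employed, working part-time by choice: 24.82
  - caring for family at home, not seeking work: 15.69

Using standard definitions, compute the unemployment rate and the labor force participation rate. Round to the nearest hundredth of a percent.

Unemployment rate ≈ 3.49%; labor force participation rate ≈ 55.71%.

Employed = 87.90 + 5.97 + 24.82 = 118.69 million (anyone who worked, including part-time for economic reasons, counts as employed).
Unemployed = 4.29 million.
Labor force = 118.69 + 4.29 = 122.98 million.
Not in labor force = 18.09 + 1.05 + 55.97 + 6.99 + 15.69 = 97.79 million (those not working and not actively searching are outside the labor force — including those who want a job but have given up searching).
Civilian working-age population = 122.98 + 97.79 = 220.77 million.
Unemployment rate = 4.29 / 122.98 = 3.49%.
Labor force participation rate = 122.98 / 220.77 = 55.71%.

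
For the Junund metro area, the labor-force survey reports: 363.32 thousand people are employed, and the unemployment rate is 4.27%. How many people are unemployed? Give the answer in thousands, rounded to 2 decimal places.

Let U be the number unemployed. The labor force is E + U, and U/(E+U) = 0.0427.
So U = 0.0427 × 363.32 / (1 − 0.0427) = 15.5138 / 0.9573 ≈ 16.21 thousand.

About 16.21 thousand are unemployed.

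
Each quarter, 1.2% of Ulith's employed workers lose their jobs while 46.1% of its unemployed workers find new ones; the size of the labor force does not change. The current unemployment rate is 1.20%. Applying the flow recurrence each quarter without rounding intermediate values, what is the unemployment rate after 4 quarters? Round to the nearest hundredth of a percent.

Unemployment rate after four quarters ≈ 2.43%.

With a fixed labor force, u_{t+1} = u_t + s·(1−u_t) − f·u_t = u_t·(1−s−f) + s.
Here 1−s−f = 0.527 and s = 0.012.
u_1 = 0.012000 × 0.527 + 0.012 = 0.018324.
u_2 = 0.018324 × 0.527 + 0.012 = 0.021657.
u_3 = 0.021657 × 0.527 + 0.012 = 0.023413.
u_4 = 0.023413 × 0.527 + 0.012 = 0.024339.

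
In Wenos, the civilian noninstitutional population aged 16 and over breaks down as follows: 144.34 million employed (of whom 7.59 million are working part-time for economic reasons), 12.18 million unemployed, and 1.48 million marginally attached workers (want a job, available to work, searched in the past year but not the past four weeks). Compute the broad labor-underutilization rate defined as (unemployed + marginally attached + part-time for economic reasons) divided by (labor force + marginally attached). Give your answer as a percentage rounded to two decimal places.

Labor force = 144.34 + 12.18 = 156.52 million.
Numerator = 12.18 + 1.48 + 7.59 = 21.25 million.
Denominator = 156.52 + 1.48 = 158.00 million.
Broad rate = 21.25 / 158.00 = 13.45%.

Broad underutilization rate ≈ 13.45%.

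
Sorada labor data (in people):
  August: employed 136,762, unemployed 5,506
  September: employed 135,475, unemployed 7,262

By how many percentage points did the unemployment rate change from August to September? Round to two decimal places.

The unemployment rate changed by +1.22 percentage points.

August: labor force = 136,762 + 5,506 = 142,268; u = 5,506/142,268 = 3.87%.
September: labor force = 135,475 + 7,262 = 142,737; u = 7,262/142,737 = 5.09%.
Change = 5.09% − 3.87% = +1.22 pp.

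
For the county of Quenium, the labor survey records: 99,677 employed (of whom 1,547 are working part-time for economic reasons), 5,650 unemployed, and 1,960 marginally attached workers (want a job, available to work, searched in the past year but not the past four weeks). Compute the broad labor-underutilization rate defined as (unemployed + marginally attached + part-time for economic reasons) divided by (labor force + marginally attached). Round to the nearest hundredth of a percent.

Broad underutilization rate ≈ 8.54%.

Labor force = 99,677 + 5,650 = 105,327.
Numerator = 5,650 + 1,960 + 1,547 = 9,157.
Denominator = 105,327 + 1,960 = 107,287.
Broad rate = 9,157 / 107,287 = 8.54%.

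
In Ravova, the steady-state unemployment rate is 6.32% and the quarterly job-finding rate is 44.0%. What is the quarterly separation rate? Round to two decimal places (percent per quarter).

Separation rate ≈ 2.97% per quarter.

From u* = s/(s+f): s = u·f/(1−u).
s = 0.0632 × 44.0 / (1 − 0.0632) = 2.7808 / 0.9368 ≈ 2.97% per quarter.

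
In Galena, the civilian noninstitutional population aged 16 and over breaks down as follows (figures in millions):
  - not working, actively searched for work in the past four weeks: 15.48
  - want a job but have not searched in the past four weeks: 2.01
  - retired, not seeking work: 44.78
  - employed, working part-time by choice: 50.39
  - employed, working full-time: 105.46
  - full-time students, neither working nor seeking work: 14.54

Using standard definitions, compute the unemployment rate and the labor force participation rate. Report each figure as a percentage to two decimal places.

Unemployment rate ≈ 9.04%; labor force participation rate ≈ 73.64%.

Employed = 50.39 + 105.46 = 155.85 million.
Unemployed = 15.48 million.
Labor force = 155.85 + 15.48 = 171.33 million.
Not in labor force = 2.01 + 44.78 + 14.54 = 61.33 million (those not working and not actively searching are outside the labor force — including those who want a job but have given up searching).
Civilian working-age population = 171.33 + 61.33 = 232.66 million.
Unemployment rate = 15.48 / 171.33 = 9.04%.
Labor force participation rate = 171.33 / 232.66 = 73.64%.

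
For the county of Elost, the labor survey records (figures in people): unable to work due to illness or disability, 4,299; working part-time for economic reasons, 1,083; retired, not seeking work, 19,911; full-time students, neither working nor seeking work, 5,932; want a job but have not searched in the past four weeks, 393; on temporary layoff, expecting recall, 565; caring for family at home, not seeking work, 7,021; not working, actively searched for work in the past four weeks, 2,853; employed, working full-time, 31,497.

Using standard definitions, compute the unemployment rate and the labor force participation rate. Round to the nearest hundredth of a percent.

Unemployment rate ≈ 9.49%; labor force participation rate ≈ 48.94%.

Employed = 1,083 + 31,497 = 32,580 (anyone who worked, including part-time for economic reasons, counts as employed).
Unemployed = 565 + 2,853 = 3,418 (jobless and actively searching, or on temporary layoff).
Labor force = 32,580 + 3,418 = 35,998.
Not in labor force = 4,299 + 19,911 + 5,932 + 393 + 7,021 = 37,556 (those not working and not actively searching are outside the labor force — including those who want a job but have given up searching).
Civilian working-age population = 35,998 + 37,556 = 73,554.
Unemployment rate = 3,418 / 35,998 = 9.49%.
Labor force participation rate = 35,998 / 73,554 = 48.94%.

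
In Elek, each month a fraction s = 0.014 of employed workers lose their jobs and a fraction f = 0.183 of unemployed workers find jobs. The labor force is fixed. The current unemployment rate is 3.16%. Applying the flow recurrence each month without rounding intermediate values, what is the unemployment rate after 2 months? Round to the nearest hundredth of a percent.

Unemployment rate after two months ≈ 4.56%.

With a fixed labor force, u_{t+1} = u_t + s·(1−u_t) − f·u_t = u_t·(1−s−f) + s.
Here 1−s−f = 0.803 and s = 0.014.
u_1 = 0.031600 × 0.803 + 0.014 = 0.039375.
u_2 = 0.039375 × 0.803 + 0.014 = 0.045618.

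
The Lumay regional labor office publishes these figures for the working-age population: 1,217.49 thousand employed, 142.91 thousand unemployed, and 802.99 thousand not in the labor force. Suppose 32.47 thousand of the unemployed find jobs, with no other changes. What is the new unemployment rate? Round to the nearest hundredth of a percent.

Initially, labor force = 1,217.49 + 142.91 = 1,360.40 thousand, so u = 142.91/1,360.40 = 10.50%.
After the change, unemployed falls and employed rises by 32.47; labor force unchanged → E = 1,249.96, U = 110.44, labor force = 1,360.40 thousand.
New unemployment rate = 110.44 / 1,360.40 = 8.12%.

New unemployment rate ≈ 8.12%.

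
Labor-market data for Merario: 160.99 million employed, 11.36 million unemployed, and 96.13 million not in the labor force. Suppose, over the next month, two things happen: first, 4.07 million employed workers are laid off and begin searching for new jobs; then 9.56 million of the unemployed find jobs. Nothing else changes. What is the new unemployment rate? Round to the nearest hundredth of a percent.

Initially, labor force = 160.99 + 11.36 = 172.35 million, so u = 11.36/172.35 = 6.59%.
After the first change, employed falls and unemployed rises by 4.07; labor force unchanged → E = 156.92, U = 15.43, labor force = 172.35 million.
After the second change, unemployed falls and employed rises by 9.56; labor force unchanged → E = 166.48, U = 5.87, labor force = 172.35 million.
New unemployment rate = 5.87 / 172.35 = 3.41%.

New unemployment rate ≈ 3.41%.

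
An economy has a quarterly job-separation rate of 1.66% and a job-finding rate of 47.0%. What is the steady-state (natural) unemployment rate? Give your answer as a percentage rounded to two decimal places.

Steady-state unemployment rate ≈ 3.41%.

At steady state the flows balance: s·E = f·U, so U/(E+U) = s/(s+f).
u* = 1.66 / (1.66 + 47.0) = 1.66 / 48.66 = 3.41%.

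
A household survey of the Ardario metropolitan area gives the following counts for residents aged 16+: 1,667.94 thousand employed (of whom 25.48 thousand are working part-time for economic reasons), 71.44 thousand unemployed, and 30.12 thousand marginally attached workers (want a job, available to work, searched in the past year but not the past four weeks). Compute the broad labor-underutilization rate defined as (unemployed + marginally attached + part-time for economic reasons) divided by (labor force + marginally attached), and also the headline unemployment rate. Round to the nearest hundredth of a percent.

Broad underutilization rate ≈ 7.18%; headline unemployment rate ≈ 4.11%.

Labor force = 1,667.94 + 71.44 = 1,739.38 thousand.
Numerator = 71.44 + 30.12 + 25.48 = 127.04 thousand.
Denominator = 1,739.38 + 30.12 = 1,769.50 thousand.
Broad rate = 127.04 / 1,769.50 = 7.18%.
Headline unemployment rate = 71.44 / 1,739.38 = 4.11%.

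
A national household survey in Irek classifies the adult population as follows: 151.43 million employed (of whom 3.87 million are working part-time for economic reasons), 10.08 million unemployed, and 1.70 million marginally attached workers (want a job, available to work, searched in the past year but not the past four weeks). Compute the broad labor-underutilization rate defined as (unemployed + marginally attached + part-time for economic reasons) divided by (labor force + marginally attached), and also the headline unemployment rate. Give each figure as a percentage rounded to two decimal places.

Broad underutilization rate ≈ 9.59%; headline unemployment rate ≈ 6.24%.

Labor force = 151.43 + 10.08 = 161.51 million.
Numerator = 10.08 + 1.70 + 3.87 = 15.65 million.
Denominator = 161.51 + 1.70 = 163.21 million.
Broad rate = 15.65 / 163.21 = 9.59%.
Headline unemployment rate = 10.08 / 161.51 = 6.24%.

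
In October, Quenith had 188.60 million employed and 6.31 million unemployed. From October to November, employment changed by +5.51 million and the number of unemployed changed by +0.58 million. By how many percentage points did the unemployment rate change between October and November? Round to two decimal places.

October: labor force = 188.60 + 6.31 = 194.91; u = 6.31/194.91 = 3.24%.
November: labor force = 194.11 + 6.89 = 201.00; u = 6.89/201.00 = 3.43%.
Change = 3.43% − 3.24% = +0.19 pp.

The unemployment rate changed by +0.19 percentage points.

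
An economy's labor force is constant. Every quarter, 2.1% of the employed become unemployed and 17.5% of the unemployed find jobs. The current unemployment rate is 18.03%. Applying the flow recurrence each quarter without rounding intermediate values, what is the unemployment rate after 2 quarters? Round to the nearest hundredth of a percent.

Unemployment rate after two quarters ≈ 15.44%.

With a fixed labor force, u_{t+1} = u_t + s·(1−u_t) − f·u_t = u_t·(1−s−f) + s.
Here 1−s−f = 0.804 and s = 0.021.
u_1 = 0.180300 × 0.804 + 0.021 = 0.165961.
u_2 = 0.165961 × 0.804 + 0.021 = 0.154433.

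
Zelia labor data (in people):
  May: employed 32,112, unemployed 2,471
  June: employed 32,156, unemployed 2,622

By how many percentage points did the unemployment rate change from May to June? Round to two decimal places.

May: labor force = 32,112 + 2,471 = 34,583; u = 2,471/34,583 = 7.15%.
June: labor force = 32,156 + 2,622 = 34,778; u = 2,622/34,778 = 7.54%.
Change = 7.54% − 7.15% = +0.39 pp.

The unemployment rate changed by +0.39 percentage points.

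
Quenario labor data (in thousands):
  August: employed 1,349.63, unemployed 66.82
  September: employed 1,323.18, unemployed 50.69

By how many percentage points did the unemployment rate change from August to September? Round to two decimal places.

August: labor force = 1,349.63 + 66.82 = 1,416.45; u = 66.82/1,416.45 = 4.72%.
September: labor force = 1,323.18 + 50.69 = 1,373.87; u = 50.69/1,373.87 = 3.69%.
Change = 3.69% − 4.72% = −1.03 pp.

The unemployment rate changed by −1.03 percentage points.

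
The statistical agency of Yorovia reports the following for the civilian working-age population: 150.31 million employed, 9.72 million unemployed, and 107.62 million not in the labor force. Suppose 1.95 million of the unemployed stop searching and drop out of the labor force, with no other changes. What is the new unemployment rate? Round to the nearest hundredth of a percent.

Initially, labor force = 150.31 + 9.72 = 160.03 million, so u = 9.72/160.03 = 6.07%.
After the change, unemployed and labor force both fall by 1.95 → E = 150.31, U = 7.77, labor force = 158.08 million.
New unemployment rate = 7.77 / 158.08 = 4.92%.

New unemployment rate ≈ 4.92%.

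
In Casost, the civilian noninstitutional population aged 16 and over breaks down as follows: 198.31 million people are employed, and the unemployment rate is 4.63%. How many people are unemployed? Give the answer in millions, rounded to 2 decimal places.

About 9.63 million are unemployed.

Let U be the number unemployed. The labor force is E + U, and U/(E+U) = 0.0463.
So U = 0.0463 × 198.31 / (1 − 0.0463) = 9.1818 / 0.9537 ≈ 9.63 million.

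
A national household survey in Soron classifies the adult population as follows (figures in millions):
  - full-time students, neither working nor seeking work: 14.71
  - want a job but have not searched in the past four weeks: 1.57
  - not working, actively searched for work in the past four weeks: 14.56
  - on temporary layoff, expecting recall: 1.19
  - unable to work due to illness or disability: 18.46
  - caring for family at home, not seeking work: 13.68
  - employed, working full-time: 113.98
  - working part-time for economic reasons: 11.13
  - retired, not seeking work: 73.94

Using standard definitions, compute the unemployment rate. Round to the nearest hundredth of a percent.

Unemployment rate ≈ 11.18%.

Employed = 113.98 + 11.13 = 125.11 million (anyone who worked, including part-time for economic reasons, counts as employed).
Unemployed = 14.56 + 1.19 = 15.75 million (jobless and actively searching, or on temporary layoff).
Labor force = 125.11 + 15.75 = 140.86 million.
Unemployment rate = 15.75 / 140.86 = 11.18%.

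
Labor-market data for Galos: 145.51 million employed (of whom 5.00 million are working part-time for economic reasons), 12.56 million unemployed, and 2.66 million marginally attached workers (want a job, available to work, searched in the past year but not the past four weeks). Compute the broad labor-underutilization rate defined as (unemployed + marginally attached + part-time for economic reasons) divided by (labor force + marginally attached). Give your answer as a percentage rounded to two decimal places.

Broad underutilization rate ≈ 12.58%.

Labor force = 145.51 + 12.56 = 158.07 million.
Numerator = 12.56 + 2.66 + 5.00 = 20.22 million.
Denominator = 158.07 + 2.66 = 160.73 million.
Broad rate = 20.22 / 160.73 = 12.58%.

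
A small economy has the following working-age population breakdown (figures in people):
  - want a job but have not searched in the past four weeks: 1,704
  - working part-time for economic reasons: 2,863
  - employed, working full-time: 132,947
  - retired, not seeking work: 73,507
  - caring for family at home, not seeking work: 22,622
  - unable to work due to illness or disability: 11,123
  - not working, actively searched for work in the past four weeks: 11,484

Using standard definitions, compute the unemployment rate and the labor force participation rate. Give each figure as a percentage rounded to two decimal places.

Unemployment rate ≈ 7.80%; labor force participation rate ≈ 57.48%.

Employed = 2,863 + 132,947 = 135,810 (anyone who worked, including part-time for economic reasons, counts as employed).
Unemployed = 11,484.
Labor force = 135,810 + 11,484 = 147,294.
Not in labor force = 1,704 + 73,507 + 22,622 + 11,123 = 108,956 (those not working and not actively searching are outside the labor force — including those who want a job but have given up searching).
Civilian working-age population = 147,294 + 108,956 = 256,250.
Unemployment rate = 11,484 / 147,294 = 7.80%.
Labor force participation rate = 147,294 / 256,250 = 57.48%.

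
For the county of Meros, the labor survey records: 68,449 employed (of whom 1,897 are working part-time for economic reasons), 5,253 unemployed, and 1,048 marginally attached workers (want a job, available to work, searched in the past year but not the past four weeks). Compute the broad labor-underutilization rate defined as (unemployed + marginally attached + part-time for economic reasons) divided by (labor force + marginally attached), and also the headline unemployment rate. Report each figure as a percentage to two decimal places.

Broad underutilization rate ≈ 10.97%; headline unemployment rate ≈ 7.13%.

Labor force = 68,449 + 5,253 = 73,702.
Numerator = 5,253 + 1,048 + 1,897 = 8,198.
Denominator = 73,702 + 1,048 = 74,750.
Broad rate = 8,198 / 74,750 = 10.97%.
Headline unemployment rate = 5,253 / 73,702 = 7.13%.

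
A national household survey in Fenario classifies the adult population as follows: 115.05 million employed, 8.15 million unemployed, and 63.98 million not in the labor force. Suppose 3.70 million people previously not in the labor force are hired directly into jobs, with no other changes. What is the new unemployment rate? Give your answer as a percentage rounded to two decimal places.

Initially, labor force = 115.05 + 8.15 = 123.20 million, so u = 8.15/123.20 = 6.62%.
After the change, employed and labor force both rise by 3.70; unemployed unchanged → E = 118.75, U = 8.15, labor force = 126.90 million.
New unemployment rate = 8.15 / 126.90 = 6.42%.

New unemployment rate ≈ 6.42%.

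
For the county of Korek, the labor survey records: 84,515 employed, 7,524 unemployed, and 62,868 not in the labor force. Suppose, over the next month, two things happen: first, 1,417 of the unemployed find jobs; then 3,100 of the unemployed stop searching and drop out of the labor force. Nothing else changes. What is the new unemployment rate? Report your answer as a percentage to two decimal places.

New unemployment rate ≈ 3.38%.

Initially, labor force = 84,515 + 7,524 = 92,039, so u = 7,524/92,039 = 8.17%.
After the first change, unemployed falls and employed rises by 1,417; labor force unchanged → E = 85,932, U = 6,107, labor force = 92,039.
After the second change, unemployed and labor force both fall by 3,100 → E = 85,932, U = 3,007, labor force = 88,939.
New unemployment rate = 3,007 / 88,939 = 3.38%.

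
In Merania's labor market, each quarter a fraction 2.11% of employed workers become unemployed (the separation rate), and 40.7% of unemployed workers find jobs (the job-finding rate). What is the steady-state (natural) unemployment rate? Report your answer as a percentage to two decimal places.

At steady state the flows balance: s·E = f·U, so U/(E+U) = s/(s+f).
u* = 2.11 / (2.11 + 40.7) = 2.11 / 42.81 = 4.93%.

Steady-state unemployment rate ≈ 4.93%.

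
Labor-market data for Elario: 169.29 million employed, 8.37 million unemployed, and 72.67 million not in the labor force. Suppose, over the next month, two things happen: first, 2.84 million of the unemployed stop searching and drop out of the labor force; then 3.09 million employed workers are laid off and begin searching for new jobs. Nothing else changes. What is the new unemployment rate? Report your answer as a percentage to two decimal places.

New unemployment rate ≈ 4.93%.

Initially, labor force = 169.29 + 8.37 = 177.66 million, so u = 8.37/177.66 = 4.71%.
After the first change, unemployed and labor force both fall by 2.84 → E = 169.29, U = 5.53, labor force = 174.82 million.
After the second change, employed falls and unemployed rises by 3.09; labor force unchanged → E = 166.20, U = 8.62, labor force = 174.82 million.
New unemployment rate = 8.62 / 174.82 = 4.93%.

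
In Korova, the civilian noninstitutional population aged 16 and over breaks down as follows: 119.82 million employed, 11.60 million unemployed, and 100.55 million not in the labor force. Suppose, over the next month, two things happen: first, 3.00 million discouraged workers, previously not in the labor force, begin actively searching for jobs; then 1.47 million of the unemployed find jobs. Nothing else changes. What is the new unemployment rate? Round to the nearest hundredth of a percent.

Initially, labor force = 119.82 + 11.60 = 131.42 million, so u = 11.60/131.42 = 8.83%.
After the first change, unemployed and labor force both rise by 3.00 → E = 119.82, U = 14.60, labor force = 134.42 million.
After the second change, unemployed falls and employed rises by 1.47; labor force unchanged → E = 121.29, U = 13.13, labor force = 134.42 million.
New unemployment rate = 13.13 / 134.42 = 9.77%.

New unemployment rate ≈ 9.77%.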